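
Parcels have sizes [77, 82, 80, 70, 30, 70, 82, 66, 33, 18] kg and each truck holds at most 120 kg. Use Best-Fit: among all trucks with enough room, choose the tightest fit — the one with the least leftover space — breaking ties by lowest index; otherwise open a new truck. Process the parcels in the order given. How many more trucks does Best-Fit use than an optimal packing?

0

Best-Fit: [77] [82,30] [80,18] [70] [70] [82,33] [66] → 7 trucks.
7 parcels exceed 60 kg (half the capacity), and no two of those can share a truck, so at least 7 trucks are needed.
So 7 is already optimal.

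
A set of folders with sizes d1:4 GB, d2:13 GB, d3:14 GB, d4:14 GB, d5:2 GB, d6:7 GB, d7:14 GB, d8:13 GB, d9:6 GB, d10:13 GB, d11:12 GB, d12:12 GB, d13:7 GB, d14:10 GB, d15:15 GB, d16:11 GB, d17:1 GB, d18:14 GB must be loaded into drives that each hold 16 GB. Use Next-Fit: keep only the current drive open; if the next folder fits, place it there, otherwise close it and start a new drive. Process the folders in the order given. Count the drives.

Put d1 (4 GB) in drive 1; 12 GB remain.
Put d2 (13 GB) in drive 2; 3 GB remain.
Put d3 (14 GB) in drive 3; 2 GB remain.
Put d4 (14 GB) in drive 4; 2 GB remain.
Put d5 (2 GB) in drive 4; 0 GB remain.
Put d6 (7 GB) in drive 5; 9 GB remain.
Put d7 (14 GB) in drive 6; 2 GB remain.
Put d8 (13 GB) in drive 7; 3 GB remain.
Put d9 (6 GB) in drive 8; 10 GB remain.
Put d10 (13 GB) in drive 9; 3 GB remain.
Put d11 (12 GB) in drive 10; 4 GB remain.
Put d12 (12 GB) in drive 11; 4 GB remain.
Put d13 (7 GB) in drive 12; 9 GB remain.
Put d14 (10 GB) in drive 13; 6 GB remain.
Put d15 (15 GB) in drive 14; 1 GB remain.
Put d16 (11 GB) in drive 15; 5 GB remain.
Put d17 (1 GB) in drive 15; 4 GB remain.
Put d18 (14 GB) in drive 16; 2 GB remain.

16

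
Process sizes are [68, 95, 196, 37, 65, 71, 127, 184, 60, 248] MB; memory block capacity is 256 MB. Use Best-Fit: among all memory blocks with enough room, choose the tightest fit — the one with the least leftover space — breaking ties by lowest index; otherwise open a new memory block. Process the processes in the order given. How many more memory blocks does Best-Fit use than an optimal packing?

Best-Fit: [68,95,65] [196,37] [71,127] [184,60] [248] → 5 memory blocks.
Total size 1151 MB; any packing needs at least ⌈1151/256⌉ = 5 memory blocks.
So 5 is already optimal.

0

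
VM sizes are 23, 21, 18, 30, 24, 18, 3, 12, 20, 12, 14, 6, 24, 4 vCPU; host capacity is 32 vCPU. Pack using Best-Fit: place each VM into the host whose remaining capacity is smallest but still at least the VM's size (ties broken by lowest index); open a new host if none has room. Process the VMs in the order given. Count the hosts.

8 hosts

23 vCPU → host 1 (remaining 9 vCPU)
21 vCPU → host 2 (remaining 11 vCPU)
18 vCPU → host 3 (remaining 14 vCPU)
30 vCPU → host 4 (remaining 2 vCPU)
24 vCPU → host 5 (remaining 8 vCPU)
18 vCPU → host 6 (remaining 14 vCPU)
3 vCPU → host 5 (remaining 5 vCPU)
12 vCPU → host 3 (remaining 2 vCPU)
20 vCPU → host 7 (remaining 12 vCPU)
12 vCPU → host 7 (remaining 0 vCPU)
14 vCPU → host 6 (remaining 0 vCPU)
6 vCPU → host 1 (remaining 3 vCPU)
24 vCPU → host 8 (remaining 8 vCPU)
4 vCPU → host 5 (remaining 1 vCPU)
Final hosts: [23,6] [21] [18,12] [30] [24,3,4] [18,14] [20,12] [24].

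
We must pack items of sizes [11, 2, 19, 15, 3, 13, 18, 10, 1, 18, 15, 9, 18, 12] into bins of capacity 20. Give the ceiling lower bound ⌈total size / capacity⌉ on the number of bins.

Total size = 11 + 2 + 19 + 15 + 3 + 13 + 18 + 10 + 1 + 18 + 15 + 9 + 18 + 12 = 164.
⌈164 / 20⌉ = 9.

9 bins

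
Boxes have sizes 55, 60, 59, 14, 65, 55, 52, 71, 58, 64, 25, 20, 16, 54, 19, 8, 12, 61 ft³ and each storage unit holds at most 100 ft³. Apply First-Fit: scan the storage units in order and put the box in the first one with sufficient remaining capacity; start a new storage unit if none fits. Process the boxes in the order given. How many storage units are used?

Put 55 ft³ in storage unit 1; 45 ft³ remain.
Put 60 ft³ in storage unit 2; 40 ft³ remain.
Put 59 ft³ in storage unit 3; 41 ft³ remain.
Put 14 ft³ in storage unit 1; 31 ft³ remain.
Put 65 ft³ in storage unit 4; 35 ft³ remain.
Put 55 ft³ in storage unit 5; 45 ft³ remain.
Put 52 ft³ in storage unit 6; 48 ft³ remain.
Put 71 ft³ in storage unit 7; 29 ft³ remain.
Put 58 ft³ in storage unit 8; 42 ft³ remain.
Put 64 ft³ in storage unit 9; 36 ft³ remain.
Put 25 ft³ in storage unit 1; 6 ft³ remain.
Put 20 ft³ in storage unit 2; 20 ft³ remain.
Put 16 ft³ in storage unit 2; 4 ft³ remain.
Put 54 ft³ in storage unit 10; 46 ft³ remain.
Put 19 ft³ in storage unit 3; 22 ft³ remain.
Put 8 ft³ in storage unit 3; 14 ft³ remain.
Put 12 ft³ in storage unit 3; 2 ft³ remain.
Put 61 ft³ in storage unit 11; 39 ft³ remain.

11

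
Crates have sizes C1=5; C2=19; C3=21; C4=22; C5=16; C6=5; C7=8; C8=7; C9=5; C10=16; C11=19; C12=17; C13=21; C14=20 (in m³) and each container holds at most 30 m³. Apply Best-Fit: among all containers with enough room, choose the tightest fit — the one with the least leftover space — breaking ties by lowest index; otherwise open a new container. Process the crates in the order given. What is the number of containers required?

C1 (5 m³) → container 1 (remaining 25 m³)
C2 (19 m³) → container 1 (remaining 6 m³)
C3 (21 m³) → container 2 (remaining 9 m³)
C4 (22 m³) → container 3 (remaining 8 m³)
C5 (16 m³) → container 4 (remaining 14 m³)
C6 (5 m³) → container 1 (remaining 1 m³)
C7 (8 m³) → container 3 (remaining 0 m³)
C8 (7 m³) → container 2 (remaining 2 m³)
C9 (5 m³) → container 4 (remaining 9 m³)
C10 (16 m³) → container 5 (remaining 14 m³)
C11 (19 m³) → container 6 (remaining 11 m³)
C12 (17 m³) → container 7 (remaining 13 m³)
C13 (21 m³) → container 8 (remaining 9 m³)
C14 (20 m³) → container 9 (remaining 10 m³)

9 containers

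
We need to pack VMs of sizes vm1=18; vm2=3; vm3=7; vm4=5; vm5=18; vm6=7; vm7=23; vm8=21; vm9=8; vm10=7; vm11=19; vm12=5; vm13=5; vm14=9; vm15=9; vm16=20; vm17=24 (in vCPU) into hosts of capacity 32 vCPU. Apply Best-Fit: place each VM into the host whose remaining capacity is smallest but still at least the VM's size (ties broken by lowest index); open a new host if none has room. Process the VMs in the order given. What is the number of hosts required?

host 1: place vm1 (18 vCPU), 14 vCPU left
host 1: place vm2 (3 vCPU), 11 vCPU left
host 1: place vm3 (7 vCPU), 4 vCPU left
host 2: place vm4 (5 vCPU), 27 vCPU left
host 2: place vm5 (18 vCPU), 9 vCPU left
host 2: place vm6 (7 vCPU), 2 vCPU left
host 3: place vm7 (23 vCPU), 9 vCPU left
host 4: place vm8 (21 vCPU), 11 vCPU left
host 3: place vm9 (8 vCPU), 1 vCPU left
host 4: place vm10 (7 vCPU), 4 vCPU left
host 5: place vm11 (19 vCPU), 13 vCPU left
host 5: place vm12 (5 vCPU), 8 vCPU left
host 5: place vm13 (5 vCPU), 3 vCPU left
host 6: place vm14 (9 vCPU), 23 vCPU left
host 6: place vm15 (9 vCPU), 14 vCPU left
host 7: place vm16 (20 vCPU), 12 vCPU left
host 8: place vm17 (24 vCPU), 8 vCPU left

8 hosts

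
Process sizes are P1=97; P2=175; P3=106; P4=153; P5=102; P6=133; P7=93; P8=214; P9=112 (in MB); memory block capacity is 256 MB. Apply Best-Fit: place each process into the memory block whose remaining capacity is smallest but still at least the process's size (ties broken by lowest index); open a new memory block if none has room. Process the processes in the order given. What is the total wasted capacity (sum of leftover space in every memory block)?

351

P1 (97 MB) → memory block 1 (remaining 159 MB)
P2 (175 MB) → memory block 2 (remaining 81 MB)
P3 (106 MB) → memory block 1 (remaining 53 MB)
P4 (153 MB) → memory block 3 (remaining 103 MB)
P5 (102 MB) → memory block 3 (remaining 1 MB)
P6 (133 MB) → memory block 4 (remaining 123 MB)
P7 (93 MB) → memory block 4 (remaining 30 MB)
P8 (214 MB) → memory block 5 (remaining 42 MB)
P9 (112 MB) → memory block 6 (remaining 144 MB)
6 memory blocks × 256 MB = 1536 MB; used 1185 MB; unused 351 MB.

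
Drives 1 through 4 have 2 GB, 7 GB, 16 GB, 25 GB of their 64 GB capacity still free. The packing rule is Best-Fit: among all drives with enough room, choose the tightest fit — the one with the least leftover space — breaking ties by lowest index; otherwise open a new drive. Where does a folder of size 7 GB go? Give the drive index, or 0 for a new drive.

Drives with room: drive 2 (7 GB), drive 3 (16 GB), drive 4 (25 GB).
Tightest fit is drive 2 with 7 GB free.

2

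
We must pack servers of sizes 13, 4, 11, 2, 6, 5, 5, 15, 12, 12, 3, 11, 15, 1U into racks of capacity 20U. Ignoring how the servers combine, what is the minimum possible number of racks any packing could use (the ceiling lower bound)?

Total size = 13 + 4 + 11 + 2 + 6 + 5 + 5 + 15 + 12 + 12 + 3 + 11 + 15 + 1 = 115U.
⌈115 / 20⌉ = 6.

6 racks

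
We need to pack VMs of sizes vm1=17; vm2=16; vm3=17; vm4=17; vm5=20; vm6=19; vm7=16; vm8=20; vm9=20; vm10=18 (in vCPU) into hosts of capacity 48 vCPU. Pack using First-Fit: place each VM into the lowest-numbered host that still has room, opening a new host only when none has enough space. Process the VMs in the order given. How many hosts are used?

5

vm1 (17 vCPU) → host 1 (remaining 31 vCPU)
vm2 (16 vCPU) → host 1 (remaining 15 vCPU)
vm3 (17 vCPU) → host 2 (remaining 31 vCPU)
vm4 (17 vCPU) → host 2 (remaining 14 vCPU)
vm5 (20 vCPU) → host 3 (remaining 28 vCPU)
vm6 (19 vCPU) → host 3 (remaining 9 vCPU)
vm7 (16 vCPU) → host 4 (remaining 32 vCPU)
vm8 (20 vCPU) → host 4 (remaining 12 vCPU)
vm9 (20 vCPU) → host 5 (remaining 28 vCPU)
vm10 (18 vCPU) → host 5 (remaining 10 vCPU)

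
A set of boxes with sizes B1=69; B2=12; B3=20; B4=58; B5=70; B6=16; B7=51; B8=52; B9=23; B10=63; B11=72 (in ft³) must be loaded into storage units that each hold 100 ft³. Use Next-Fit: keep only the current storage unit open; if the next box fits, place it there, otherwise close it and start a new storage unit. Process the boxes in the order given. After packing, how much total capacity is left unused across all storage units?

194

B1 (69 ft³) → storage unit 1 (remaining 31 ft³)
B2 (12 ft³) → storage unit 1 (remaining 19 ft³)
B3 (20 ft³) → storage unit 2 (remaining 80 ft³)
B4 (58 ft³) → storage unit 2 (remaining 22 ft³)
B5 (70 ft³) → storage unit 3 (remaining 30 ft³)
B6 (16 ft³) → storage unit 3 (remaining 14 ft³)
B7 (51 ft³) → storage unit 4 (remaining 49 ft³)
B8 (52 ft³) → storage unit 5 (remaining 48 ft³)
B9 (23 ft³) → storage unit 5 (remaining 25 ft³)
B10 (63 ft³) → storage unit 6 (remaining 37 ft³)
B11 (72 ft³) → storage unit 7 (remaining 28 ft³)
7 storage units × 100 ft³ = 700 ft³; used 506 ft³; unused 194 ft³.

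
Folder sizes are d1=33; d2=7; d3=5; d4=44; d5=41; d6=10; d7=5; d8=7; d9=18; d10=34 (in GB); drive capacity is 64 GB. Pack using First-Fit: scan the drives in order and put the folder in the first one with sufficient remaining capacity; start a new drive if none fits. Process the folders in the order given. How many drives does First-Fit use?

4

drive 1: place d1 (33 GB), 31 GB left
drive 1: place d2 (7 GB), 24 GB left
drive 1: place d3 (5 GB), 19 GB left
drive 2: place d4 (44 GB), 20 GB left
drive 3: place d5 (41 GB), 23 GB left
drive 1: place d6 (10 GB), 9 GB left
drive 1: place d7 (5 GB), 4 GB left
drive 2: place d8 (7 GB), 13 GB left
drive 3: place d9 (18 GB), 5 GB left
drive 4: place d10 (34 GB), 30 GB left
Final drives: [33,7,5,10,5] [44,7] [41,18] [34].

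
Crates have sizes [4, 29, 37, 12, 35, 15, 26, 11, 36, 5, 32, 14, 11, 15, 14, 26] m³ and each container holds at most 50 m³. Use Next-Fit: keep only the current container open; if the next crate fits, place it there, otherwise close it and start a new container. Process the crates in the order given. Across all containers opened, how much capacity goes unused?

78

container 1: place 4 m³, 46 m³ left
container 1: place 29 m³, 17 m³ left
container 2: place 37 m³, 13 m³ left
container 2: place 12 m³, 1 m³ left
container 3: place 35 m³, 15 m³ left
container 3: place 15 m³, 0 m³ left
container 4: place 26 m³, 24 m³ left
container 4: place 11 m³, 13 m³ left
container 5: place 36 m³, 14 m³ left
container 5: place 5 m³, 9 m³ left
container 6: place 32 m³, 18 m³ left
container 6: place 14 m³, 4 m³ left
container 7: place 11 m³, 39 m³ left
container 7: place 15 m³, 24 m³ left
container 7: place 14 m³, 10 m³ left
container 8: place 26 m³, 24 m³ left
8 containers × 50 m³ = 400 m³; used 322 m³; unused 78 m³.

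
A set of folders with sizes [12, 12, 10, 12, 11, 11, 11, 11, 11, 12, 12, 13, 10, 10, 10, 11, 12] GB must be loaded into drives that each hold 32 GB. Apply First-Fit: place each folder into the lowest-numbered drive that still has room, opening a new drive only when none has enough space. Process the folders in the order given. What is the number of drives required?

Put 12 GB in drive 1; 20 GB remain.
Put 12 GB in drive 1; 8 GB remain.
Put 10 GB in drive 2; 22 GB remain.
Put 12 GB in drive 2; 10 GB remain.
Put 11 GB in drive 3; 21 GB remain.
Put 11 GB in drive 3; 10 GB remain.
Put 11 GB in drive 4; 21 GB remain.
Put 11 GB in drive 4; 10 GB remain.
Put 11 GB in drive 5; 21 GB remain.
Put 12 GB in drive 5; 9 GB remain.
Put 12 GB in drive 6; 20 GB remain.
Put 13 GB in drive 6; 7 GB remain.
Put 10 GB in drive 2; 0 GB remain.
Put 10 GB in drive 3; 0 GB remain.
Put 10 GB in drive 4; 0 GB remain.
Put 11 GB in drive 7; 21 GB remain.
Put 12 GB in drive 7; 9 GB remain.

7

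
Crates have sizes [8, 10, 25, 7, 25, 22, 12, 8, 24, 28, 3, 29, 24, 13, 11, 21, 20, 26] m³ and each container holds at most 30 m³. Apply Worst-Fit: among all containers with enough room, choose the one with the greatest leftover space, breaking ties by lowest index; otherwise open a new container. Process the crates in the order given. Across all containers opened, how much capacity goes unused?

74

Put 8 m³ in container 1; 22 m³ remain.
Put 10 m³ in container 1; 12 m³ remain.
Put 25 m³ in container 2; 5 m³ remain.
Put 7 m³ in container 1; 5 m³ remain.
Put 25 m³ in container 3; 5 m³ remain.
Put 22 m³ in container 4; 8 m³ remain.
Put 12 m³ in container 5; 18 m³ remain.
Put 8 m³ in container 5; 10 m³ remain.
Put 24 m³ in container 6; 6 m³ remain.
Put 28 m³ in container 7; 2 m³ remain.
Put 3 m³ in container 5; 7 m³ remain.
Put 29 m³ in container 8; 1 m³ remain.
Put 24 m³ in container 9; 6 m³ remain.
Put 13 m³ in container 10; 17 m³ remain.
Put 11 m³ in container 10; 6 m³ remain.
Put 21 m³ in container 11; 9 m³ remain.
Put 20 m³ in container 12; 10 m³ remain.
Put 26 m³ in container 13; 4 m³ remain.
13 containers × 30 m³ = 390 m³; used 316 m³; unused 74 m³.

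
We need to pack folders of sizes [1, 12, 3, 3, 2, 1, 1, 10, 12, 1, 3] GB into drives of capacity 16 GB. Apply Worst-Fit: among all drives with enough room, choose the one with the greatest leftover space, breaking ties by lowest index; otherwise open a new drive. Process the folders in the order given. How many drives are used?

4

Put 1 GB in drive 1; 15 GB remain.
Put 12 GB in drive 1; 3 GB remain.
Put 3 GB in drive 1; 0 GB remain.
Put 3 GB in drive 2; 13 GB remain.
Put 2 GB in drive 2; 11 GB remain.
Put 1 GB in drive 2; 10 GB remain.
Put 1 GB in drive 2; 9 GB remain.
Put 10 GB in drive 3; 6 GB remain.
Put 12 GB in drive 4; 4 GB remain.
Put 1 GB in drive 2; 8 GB remain.
Put 3 GB in drive 2; 5 GB remain.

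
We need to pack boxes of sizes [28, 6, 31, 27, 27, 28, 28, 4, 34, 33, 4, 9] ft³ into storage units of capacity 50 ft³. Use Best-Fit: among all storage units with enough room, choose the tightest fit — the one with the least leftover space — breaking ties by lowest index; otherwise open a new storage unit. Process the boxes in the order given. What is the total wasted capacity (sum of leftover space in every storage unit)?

storage unit 1: place 28 ft³, 22 ft³ left
storage unit 1: place 6 ft³, 16 ft³ left
storage unit 2: place 31 ft³, 19 ft³ left
storage unit 3: place 27 ft³, 23 ft³ left
storage unit 4: place 27 ft³, 23 ft³ left
storage unit 5: place 28 ft³, 22 ft³ left
storage unit 6: place 28 ft³, 22 ft³ left
storage unit 1: place 4 ft³, 12 ft³ left
storage unit 7: place 34 ft³, 16 ft³ left
storage unit 8: place 33 ft³, 17 ft³ left
storage unit 1: place 4 ft³, 8 ft³ left
storage unit 7: place 9 ft³, 7 ft³ left
8 storage units × 50 ft³ = 400 ft³; used 259 ft³; unused 141 ft³.

141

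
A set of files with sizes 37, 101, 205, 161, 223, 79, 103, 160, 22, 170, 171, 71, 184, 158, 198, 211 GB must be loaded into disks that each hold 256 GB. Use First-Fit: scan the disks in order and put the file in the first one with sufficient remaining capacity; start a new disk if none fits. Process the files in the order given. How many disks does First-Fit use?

disk 1: place 37 GB, 219 GB left
disk 1: place 101 GB, 118 GB left
disk 2: place 205 GB, 51 GB left
disk 3: place 161 GB, 95 GB left
disk 4: place 223 GB, 33 GB left
disk 1: place 79 GB, 39 GB left
disk 5: place 103 GB, 153 GB left
disk 6: place 160 GB, 96 GB left
disk 1: place 22 GB, 17 GB left
disk 7: place 170 GB, 86 GB left
disk 8: place 171 GB, 85 GB left
disk 3: place 71 GB, 24 GB left
disk 9: place 184 GB, 72 GB left
disk 10: place 158 GB, 98 GB left
disk 11: place 198 GB, 58 GB left
disk 12: place 211 GB, 45 GB left
Final disks: [37,101,79,22] [205] [161,71] [223] [103] [160] [170] [171] [184] [158] [198] [211].

12 disks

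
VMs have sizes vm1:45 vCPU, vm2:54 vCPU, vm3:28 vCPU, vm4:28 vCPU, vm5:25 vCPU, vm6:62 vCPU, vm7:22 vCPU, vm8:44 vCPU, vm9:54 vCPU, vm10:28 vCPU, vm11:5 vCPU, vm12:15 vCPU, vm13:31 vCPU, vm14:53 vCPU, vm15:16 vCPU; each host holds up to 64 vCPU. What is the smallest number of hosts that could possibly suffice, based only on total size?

Total size = 45 + 54 + 28 + 28 + 25 + 62 + 22 + 44 + 54 + 28 + 5 + 15 + 31 + 53 + 16 = 510 vCPU.
⌈510 / 64⌉ = 8.

8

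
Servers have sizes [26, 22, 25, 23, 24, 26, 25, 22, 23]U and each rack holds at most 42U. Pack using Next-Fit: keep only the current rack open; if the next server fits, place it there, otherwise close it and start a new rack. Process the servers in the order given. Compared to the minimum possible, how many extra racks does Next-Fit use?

0

Next-Fit: [26] [22] [25] [23] [24] [26] [25] [22] [23] → 9 racks.
9 servers exceed 21U (half the capacity), and no two of those can share a rack, so at least 9 racks are needed.
So 9 is already optimal.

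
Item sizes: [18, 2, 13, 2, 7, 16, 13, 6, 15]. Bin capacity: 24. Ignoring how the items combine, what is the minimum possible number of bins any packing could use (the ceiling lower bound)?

Total size = 18 + 2 + 13 + 2 + 7 + 16 + 13 + 6 + 15 = 92.
⌈92 / 24⌉ = 4.

4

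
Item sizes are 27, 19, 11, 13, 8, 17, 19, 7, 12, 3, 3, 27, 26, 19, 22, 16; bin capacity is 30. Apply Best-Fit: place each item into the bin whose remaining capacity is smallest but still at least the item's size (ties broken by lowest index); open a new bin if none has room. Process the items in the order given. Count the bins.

27 → bin 1 (remaining 3)
19 → bin 2 (remaining 11)
11 → bin 2 (remaining 0)
13 → bin 3 (remaining 17)
8 → bin 3 (remaining 9)
17 → bin 4 (remaining 13)
19 → bin 5 (remaining 11)
7 → bin 3 (remaining 2)
12 → bin 4 (remaining 1)
3 → bin 1 (remaining 0)
3 → bin 5 (remaining 8)
27 → bin 6 (remaining 3)
26 → bin 7 (remaining 4)
19 → bin 8 (remaining 11)
22 → bin 9 (remaining 8)
16 → bin 10 (remaining 14)
Final bins: [27,3] [19,11] [13,8,7] [17,12] [19,3] [27] [26] [19] [22] [16].

10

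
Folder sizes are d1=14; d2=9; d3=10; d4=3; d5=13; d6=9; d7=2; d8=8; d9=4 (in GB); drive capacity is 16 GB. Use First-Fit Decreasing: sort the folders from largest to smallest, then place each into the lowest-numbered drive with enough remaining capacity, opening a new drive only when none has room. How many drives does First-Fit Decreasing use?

Sorted descending: 14, 13, 10, 9, 9, 8, 4, 3, 2.
14 GB → drive 1 (remaining 2 GB)
13 GB → drive 2 (remaining 3 GB)
10 GB → drive 3 (remaining 6 GB)
9 GB → drive 4 (remaining 7 GB)
9 GB → drive 5 (remaining 7 GB)
8 GB → drive 6 (remaining 8 GB)
4 GB → drive 3 (remaining 2 GB)
3 GB → drive 2 (remaining 0 GB)
2 GB → drive 1 (remaining 0 GB)

6 drives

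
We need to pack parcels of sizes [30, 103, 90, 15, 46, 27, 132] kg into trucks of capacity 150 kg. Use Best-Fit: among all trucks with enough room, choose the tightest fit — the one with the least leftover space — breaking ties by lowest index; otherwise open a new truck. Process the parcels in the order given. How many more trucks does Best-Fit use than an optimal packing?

1

Best-Fit: [30,103,15] [90,46] [27] [132] → 4 trucks.
Total size 443 kg; any packing needs at least ⌈443/150⌉ = 3 trucks.
An optimal packing achieves that bound: [132,15] [103,46] [90,30,27] → 3 trucks.
Excess: 4 − 3 = 1.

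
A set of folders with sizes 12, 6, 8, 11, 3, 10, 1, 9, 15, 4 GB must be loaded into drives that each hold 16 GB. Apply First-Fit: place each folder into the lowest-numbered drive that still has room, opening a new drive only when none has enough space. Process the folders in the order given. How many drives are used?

6 drives

12 GB → drive 1 (remaining 4 GB)
6 GB → drive 2 (remaining 10 GB)
8 GB → drive 2 (remaining 2 GB)
11 GB → drive 3 (remaining 5 GB)
3 GB → drive 1 (remaining 1 GB)
10 GB → drive 4 (remaining 6 GB)
1 GB → drive 1 (remaining 0 GB)
9 GB → drive 5 (remaining 7 GB)
15 GB → drive 6 (remaining 1 GB)
4 GB → drive 3 (remaining 1 GB)
Final drives: [12,3,1] [6,8] [11,4] [10] [9] [15].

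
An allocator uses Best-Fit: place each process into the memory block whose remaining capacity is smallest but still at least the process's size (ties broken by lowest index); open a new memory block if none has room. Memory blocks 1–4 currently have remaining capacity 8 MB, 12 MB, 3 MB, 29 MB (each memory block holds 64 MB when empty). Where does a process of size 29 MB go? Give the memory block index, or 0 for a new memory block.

Memory blocks with room: memory block 4 (29 MB).
Tightest fit is memory block 4 with 29 MB free.

4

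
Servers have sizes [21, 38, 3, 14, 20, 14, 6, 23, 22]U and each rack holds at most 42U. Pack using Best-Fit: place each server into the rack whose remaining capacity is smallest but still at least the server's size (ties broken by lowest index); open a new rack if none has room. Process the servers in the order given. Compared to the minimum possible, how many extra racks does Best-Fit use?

Best-Fit: [21,14,6] [38,3] [20,14] [23] [22] → 5 racks.
Total size 161U; any packing needs at least ⌈161/42⌉ = 4 racks.
An optimal packing achieves that bound: [38,3] [23,14] [22,20] [21,14,6] → 4 racks.
Excess: 5 − 4 = 1.

1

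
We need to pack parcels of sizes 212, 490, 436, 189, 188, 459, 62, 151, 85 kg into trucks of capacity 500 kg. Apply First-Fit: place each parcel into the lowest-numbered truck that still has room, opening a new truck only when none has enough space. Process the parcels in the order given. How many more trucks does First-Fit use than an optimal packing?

First-Fit: [212,189,62] [490] [436] [188,151,85] [459] → 5 trucks.
Total size 2272 kg; any packing needs at least ⌈2272/500⌉ = 5 trucks.
So 5 is already optimal.

0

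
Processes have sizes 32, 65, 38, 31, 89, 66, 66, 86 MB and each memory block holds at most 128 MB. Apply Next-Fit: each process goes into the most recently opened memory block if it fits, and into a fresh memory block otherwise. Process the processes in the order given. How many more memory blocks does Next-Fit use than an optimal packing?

1

Next-Fit: [32,65] [38,31] [89] [66] [66] [86] → 6 memory blocks.
5 processes exceed 64 MB (half the capacity), and no two of those can share a memory block, so at least 5 memory blocks are needed.
An optimal packing achieves that bound: [89,38] [86,32] [66,31] [66] [65] → 5 memory blocks.
Excess: 6 − 5 = 1.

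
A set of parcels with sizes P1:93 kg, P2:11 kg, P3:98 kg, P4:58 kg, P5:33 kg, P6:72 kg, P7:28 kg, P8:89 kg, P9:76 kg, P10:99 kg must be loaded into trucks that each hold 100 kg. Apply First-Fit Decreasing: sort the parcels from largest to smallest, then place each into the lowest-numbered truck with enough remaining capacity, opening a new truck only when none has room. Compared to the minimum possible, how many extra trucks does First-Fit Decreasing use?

First-Fit Decreasing: [99] [98] [93] [89,11] [76] [72,28] [58,33] → 7 trucks.
Total size 657 kg; any packing needs at least ⌈657/100⌉ = 7 trucks.
So 7 is already optimal.

0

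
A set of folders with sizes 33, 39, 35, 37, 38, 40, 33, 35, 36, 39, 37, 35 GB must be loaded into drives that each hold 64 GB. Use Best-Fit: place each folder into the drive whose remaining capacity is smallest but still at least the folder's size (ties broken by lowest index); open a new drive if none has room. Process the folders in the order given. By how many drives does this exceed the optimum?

Best-Fit: [33] [39] [35] [37] [38] [40] [33] [35] [36] [39] [37] [35] → 12 drives.
12 folders exceed 32 GB (half the capacity), and no two of those can share a drive, so at least 12 drives are needed.
So 12 is already optimal.

0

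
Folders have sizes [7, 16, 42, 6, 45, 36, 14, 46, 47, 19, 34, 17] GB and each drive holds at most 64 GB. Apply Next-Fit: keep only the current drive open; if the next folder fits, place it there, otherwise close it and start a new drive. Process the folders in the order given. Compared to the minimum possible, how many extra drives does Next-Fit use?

2

Next-Fit: [7,16] [42,6] [45] [36,14] [46] [47] [19,34] [17] → 8 drives.
Total size 329 GB; any packing needs at least ⌈329/64⌉ = 6 drives.
An optimal packing achieves that bound: [47,17] [46,16] [45,19] [42,14,7] [36,6] [34] → 6 drives.
Excess: 8 − 6 = 2.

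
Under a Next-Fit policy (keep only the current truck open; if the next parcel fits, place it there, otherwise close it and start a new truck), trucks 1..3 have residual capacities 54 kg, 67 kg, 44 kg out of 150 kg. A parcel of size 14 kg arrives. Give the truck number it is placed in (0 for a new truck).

Next-Fit only looks at truck 3, which has 44 kg free.
14 kg fits there.

3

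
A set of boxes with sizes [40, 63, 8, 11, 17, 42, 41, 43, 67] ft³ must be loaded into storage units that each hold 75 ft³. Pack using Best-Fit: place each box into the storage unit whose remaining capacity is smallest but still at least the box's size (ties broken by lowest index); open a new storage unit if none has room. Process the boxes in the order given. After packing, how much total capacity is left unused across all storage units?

40 ft³ → storage unit 1 (remaining 35 ft³)
63 ft³ → storage unit 2 (remaining 12 ft³)
8 ft³ → storage unit 2 (remaining 4 ft³)
11 ft³ → storage unit 1 (remaining 24 ft³)
17 ft³ → storage unit 1 (remaining 7 ft³)
42 ft³ → storage unit 3 (remaining 33 ft³)
41 ft³ → storage unit 4 (remaining 34 ft³)
43 ft³ → storage unit 5 (remaining 32 ft³)
67 ft³ → storage unit 6 (remaining 8 ft³)
6 storage units × 75 ft³ = 450 ft³; used 332 ft³; unused 118 ft³.

118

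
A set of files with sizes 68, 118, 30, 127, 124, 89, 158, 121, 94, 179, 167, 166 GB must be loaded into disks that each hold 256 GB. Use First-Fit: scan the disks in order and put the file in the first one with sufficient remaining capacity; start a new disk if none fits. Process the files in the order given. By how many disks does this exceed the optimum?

First-Fit: [68,118,30] [127,124] [89,158] [121,94] [179] [167] [166] → 7 disks.
Total size 1441 GB; any packing needs at least ⌈1441/256⌉ = 6 disks.
An optimal packing achieves that bound: [179,68] [167,89] [166,30] [158,94] [127,124] [121,118] → 6 disks.
Excess: 7 − 6 = 1.

1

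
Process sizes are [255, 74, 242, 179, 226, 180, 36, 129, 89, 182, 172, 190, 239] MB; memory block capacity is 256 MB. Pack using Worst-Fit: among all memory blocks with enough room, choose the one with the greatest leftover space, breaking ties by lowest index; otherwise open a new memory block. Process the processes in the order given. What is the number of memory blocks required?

Put 255 MB in memory block 1; 1 MB remain.
Put 74 MB in memory block 2; 182 MB remain.
Put 242 MB in memory block 3; 14 MB remain.
Put 179 MB in memory block 2; 3 MB remain.
Put 226 MB in memory block 4; 30 MB remain.
Put 180 MB in memory block 5; 76 MB remain.
Put 36 MB in memory block 5; 40 MB remain.
Put 129 MB in memory block 6; 127 MB remain.
Put 89 MB in memory block 6; 38 MB remain.
Put 182 MB in memory block 7; 74 MB remain.
Put 172 MB in memory block 8; 84 MB remain.
Put 190 MB in memory block 9; 66 MB remain.
Put 239 MB in memory block 10; 17 MB remain.
Final memory blocks: [255] [74,179] [242] [226] [180,36] [129,89] [182] [172] [190] [239].

10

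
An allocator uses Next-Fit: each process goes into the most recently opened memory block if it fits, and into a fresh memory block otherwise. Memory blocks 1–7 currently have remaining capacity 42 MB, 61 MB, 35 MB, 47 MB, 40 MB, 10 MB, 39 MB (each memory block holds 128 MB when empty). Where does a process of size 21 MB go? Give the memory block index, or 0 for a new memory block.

7

Next-Fit only looks at memory block 7, which has 39 MB free.
21 MB fits there.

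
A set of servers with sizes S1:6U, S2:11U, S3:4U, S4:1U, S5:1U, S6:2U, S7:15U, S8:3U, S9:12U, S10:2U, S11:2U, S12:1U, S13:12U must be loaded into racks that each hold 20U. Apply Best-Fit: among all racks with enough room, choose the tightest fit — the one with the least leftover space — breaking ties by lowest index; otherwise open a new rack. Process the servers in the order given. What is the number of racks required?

4

Put S1 (6U) in rack 1; 14U remain.
Put S2 (11U) in rack 1; 3U remain.
Put S3 (4U) in rack 2; 16U remain.
Put S4 (1U) in rack 1; 2U remain.
Put S5 (1U) in rack 1; 1U remain.
Put S6 (2U) in rack 2; 14U remain.
Put S7 (15U) in rack 3; 5U remain.
Put S8 (3U) in rack 3; 2U remain.
Put S9 (12U) in rack 2; 2U remain.
Put S10 (2U) in rack 2; 0U remain.
Put S11 (2U) in rack 3; 0U remain.
Put S12 (1U) in rack 1; 0U remain.
Put S13 (12U) in rack 4; 8U remain.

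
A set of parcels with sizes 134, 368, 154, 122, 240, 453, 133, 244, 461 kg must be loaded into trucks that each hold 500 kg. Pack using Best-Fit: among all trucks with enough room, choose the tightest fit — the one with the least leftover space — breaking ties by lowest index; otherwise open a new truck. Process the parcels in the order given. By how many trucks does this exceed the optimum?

Best-Fit: [134,154,133] [368,122] [240,244] [453] [461] → 5 trucks.
Total size 2309 kg; any packing needs at least ⌈2309/500⌉ = 5 trucks.
So 5 is already optimal.

0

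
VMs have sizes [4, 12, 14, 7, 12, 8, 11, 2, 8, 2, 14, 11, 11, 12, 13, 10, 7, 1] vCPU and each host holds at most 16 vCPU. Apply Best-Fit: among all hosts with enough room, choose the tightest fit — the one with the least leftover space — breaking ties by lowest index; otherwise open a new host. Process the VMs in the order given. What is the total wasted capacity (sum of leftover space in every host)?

host 1: place 4 vCPU, 12 vCPU left
host 1: place 12 vCPU, 0 vCPU left
host 2: place 14 vCPU, 2 vCPU left
host 3: place 7 vCPU, 9 vCPU left
host 4: place 12 vCPU, 4 vCPU left
host 3: place 8 vCPU, 1 vCPU left
host 5: place 11 vCPU, 5 vCPU left
host 2: place 2 vCPU, 0 vCPU left
host 6: place 8 vCPU, 8 vCPU left
host 4: place 2 vCPU, 2 vCPU left
host 7: place 14 vCPU, 2 vCPU left
host 8: place 11 vCPU, 5 vCPU left
host 9: place 11 vCPU, 5 vCPU left
host 10: place 12 vCPU, 4 vCPU left
host 11: place 13 vCPU, 3 vCPU left
host 12: place 10 vCPU, 6 vCPU left
host 6: place 7 vCPU, 1 vCPU left
host 3: place 1 vCPU, 0 vCPU left
12 hosts × 16 vCPU = 192 vCPU; used 159 vCPU; unused 33 vCPU.

33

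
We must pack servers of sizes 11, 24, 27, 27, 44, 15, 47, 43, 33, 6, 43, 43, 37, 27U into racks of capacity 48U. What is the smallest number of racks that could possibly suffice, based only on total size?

9

Total size = 11 + 24 + 27 + 27 + 44 + 15 + 47 + 43 + 33 + 6 + 43 + 43 + 37 + 27 = 427U.
⌈427 / 48⌉ = 9.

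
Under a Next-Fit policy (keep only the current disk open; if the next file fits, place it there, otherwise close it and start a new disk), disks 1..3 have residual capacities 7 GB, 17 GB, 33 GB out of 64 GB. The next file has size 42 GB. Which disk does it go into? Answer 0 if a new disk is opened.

0

Next-Fit only looks at disk 3, which has 33 GB free.
42 GB does not fit, so a new disk is opened.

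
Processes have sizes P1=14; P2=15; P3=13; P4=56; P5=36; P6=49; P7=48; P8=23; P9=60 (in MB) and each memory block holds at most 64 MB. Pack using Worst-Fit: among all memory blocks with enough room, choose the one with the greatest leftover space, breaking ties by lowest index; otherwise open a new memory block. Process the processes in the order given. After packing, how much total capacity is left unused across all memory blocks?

P1 (14 MB) → memory block 1 (remaining 50 MB)
P2 (15 MB) → memory block 1 (remaining 35 MB)
P3 (13 MB) → memory block 1 (remaining 22 MB)
P4 (56 MB) → memory block 2 (remaining 8 MB)
P5 (36 MB) → memory block 3 (remaining 28 MB)
P6 (49 MB) → memory block 4 (remaining 15 MB)
P7 (48 MB) → memory block 5 (remaining 16 MB)
P8 (23 MB) → memory block 3 (remaining 5 MB)
P9 (60 MB) → memory block 6 (remaining 4 MB)
6 memory blocks × 64 MB = 384 MB; used 314 MB; unused 70 MB.

70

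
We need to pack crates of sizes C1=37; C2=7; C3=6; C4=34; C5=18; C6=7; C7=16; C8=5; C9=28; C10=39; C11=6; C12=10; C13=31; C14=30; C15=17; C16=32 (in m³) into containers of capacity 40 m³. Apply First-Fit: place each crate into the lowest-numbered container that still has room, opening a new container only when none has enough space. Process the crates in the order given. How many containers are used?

10

container 1: place C1 (37 m³), 3 m³ left
container 2: place C2 (7 m³), 33 m³ left
container 2: place C3 (6 m³), 27 m³ left
container 3: place C4 (34 m³), 6 m³ left
container 2: place C5 (18 m³), 9 m³ left
container 2: place C6 (7 m³), 2 m³ left
container 4: place C7 (16 m³), 24 m³ left
container 3: place C8 (5 m³), 1 m³ left
container 5: place C9 (28 m³), 12 m³ left
container 6: place C10 (39 m³), 1 m³ left
container 4: place C11 (6 m³), 18 m³ left
container 4: place C12 (10 m³), 8 m³ left
container 7: place C13 (31 m³), 9 m³ left
container 8: place C14 (30 m³), 10 m³ left
container 9: place C15 (17 m³), 23 m³ left
container 10: place C16 (32 m³), 8 m³ left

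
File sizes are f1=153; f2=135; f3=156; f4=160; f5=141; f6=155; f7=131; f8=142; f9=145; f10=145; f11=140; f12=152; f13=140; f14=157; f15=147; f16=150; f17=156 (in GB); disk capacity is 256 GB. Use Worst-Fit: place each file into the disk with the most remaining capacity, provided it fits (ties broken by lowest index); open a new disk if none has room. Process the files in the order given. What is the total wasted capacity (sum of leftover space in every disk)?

1847

f1 (153 GB) → disk 1 (remaining 103 GB)
f2 (135 GB) → disk 2 (remaining 121 GB)
f3 (156 GB) → disk 3 (remaining 100 GB)
f4 (160 GB) → disk 4 (remaining 96 GB)
f5 (141 GB) → disk 5 (remaining 115 GB)
f6 (155 GB) → disk 6 (remaining 101 GB)
f7 (131 GB) → disk 7 (remaining 125 GB)
f8 (142 GB) → disk 8 (remaining 114 GB)
f9 (145 GB) → disk 9 (remaining 111 GB)
f10 (145 GB) → disk 10 (remaining 111 GB)
f11 (140 GB) → disk 11 (remaining 116 GB)
f12 (152 GB) → disk 12 (remaining 104 GB)
f13 (140 GB) → disk 13 (remaining 116 GB)
f14 (157 GB) → disk 14 (remaining 99 GB)
f15 (147 GB) → disk 15 (remaining 109 GB)
f16 (150 GB) → disk 16 (remaining 106 GB)
f17 (156 GB) → disk 17 (remaining 100 GB)
17 disks × 256 GB = 4352 GB; used 2505 GB; unused 1847 GB.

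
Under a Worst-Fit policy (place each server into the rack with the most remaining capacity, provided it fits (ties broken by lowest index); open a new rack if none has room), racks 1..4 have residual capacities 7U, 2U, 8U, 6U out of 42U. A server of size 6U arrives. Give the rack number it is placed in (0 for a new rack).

Racks with room: rack 1 (7U), rack 3 (8U), rack 4 (6U).
Most room is rack 3 with 8U free.

3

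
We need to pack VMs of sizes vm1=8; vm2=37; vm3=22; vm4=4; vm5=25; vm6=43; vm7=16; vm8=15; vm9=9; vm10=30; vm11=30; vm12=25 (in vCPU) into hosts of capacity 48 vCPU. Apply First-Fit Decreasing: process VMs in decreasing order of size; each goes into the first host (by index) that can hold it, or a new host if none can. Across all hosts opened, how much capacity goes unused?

Sorted descending: 43, 37, 30, 30, 25, 25, 22, 16, 15, 9, 8, 4.
host 1: place 43 vCPU, 5 vCPU left
host 2: place 37 vCPU, 11 vCPU left
host 3: place 30 vCPU, 18 vCPU left
host 4: place 30 vCPU, 18 vCPU left
host 5: place 25 vCPU, 23 vCPU left
host 6: place 25 vCPU, 23 vCPU left
host 5: place 22 vCPU, 1 vCPU left
host 3: place 16 vCPU, 2 vCPU left
host 4: place 15 vCPU, 3 vCPU left
host 2: place 9 vCPU, 2 vCPU left
host 6: place 8 vCPU, 15 vCPU left
host 1: place 4 vCPU, 1 vCPU left
6 hosts × 48 vCPU = 288 vCPU; used 264 vCPU; unused 24 vCPU.

24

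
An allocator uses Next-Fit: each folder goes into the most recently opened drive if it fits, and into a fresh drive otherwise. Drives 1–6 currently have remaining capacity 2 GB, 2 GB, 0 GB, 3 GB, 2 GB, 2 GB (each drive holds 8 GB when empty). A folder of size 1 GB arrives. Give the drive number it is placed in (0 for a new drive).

6

Next-Fit only looks at drive 6, which has 2 GB free.
1 GB fits there.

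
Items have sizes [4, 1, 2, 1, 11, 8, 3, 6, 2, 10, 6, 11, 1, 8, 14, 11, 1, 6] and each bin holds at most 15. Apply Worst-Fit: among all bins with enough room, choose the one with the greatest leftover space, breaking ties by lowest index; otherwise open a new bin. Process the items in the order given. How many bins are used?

9

bin 1: place 4, 11 left
bin 1: place 1, 10 left
bin 1: place 2, 8 left
bin 1: place 1, 7 left
bin 2: place 11, 4 left
bin 3: place 8, 7 left
bin 1: place 3, 4 left
bin 3: place 6, 1 left
bin 1: place 2, 2 left
bin 4: place 10, 5 left
bin 5: place 6, 9 left
bin 6: place 11, 4 left
bin 5: place 1, 8 left
bin 5: place 8, 0 left
bin 7: place 14, 1 left
bin 8: place 11, 4 left
bin 4: place 1, 4 left
bin 9: place 6, 9 left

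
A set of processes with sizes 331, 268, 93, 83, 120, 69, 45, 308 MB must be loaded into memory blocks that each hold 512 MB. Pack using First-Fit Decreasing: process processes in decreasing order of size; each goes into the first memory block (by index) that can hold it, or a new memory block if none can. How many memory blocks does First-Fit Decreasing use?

Sorted descending: 331, 308, 268, 120, 93, 83, 69, 45.
331 MB → memory block 1 (remaining 181 MB)
308 MB → memory block 2 (remaining 204 MB)
268 MB → memory block 3 (remaining 244 MB)
120 MB → memory block 1 (remaining 61 MB)
93 MB → memory block 2 (remaining 111 MB)
83 MB → memory block 2 (remaining 28 MB)
69 MB → memory block 3 (remaining 175 MB)
45 MB → memory block 1 (remaining 16 MB)
Final memory blocks: [331,120,45] [308,93,83] [268,69].

3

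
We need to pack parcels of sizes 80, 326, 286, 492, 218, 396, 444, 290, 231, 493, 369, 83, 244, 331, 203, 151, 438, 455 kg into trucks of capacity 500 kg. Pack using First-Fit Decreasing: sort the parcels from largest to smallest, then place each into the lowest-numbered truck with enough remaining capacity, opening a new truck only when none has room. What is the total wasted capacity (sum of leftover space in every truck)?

Sorted descending: 493, 492, 455, 444, 438, 396, 369, 331, 326, 290, 286, 244, 231, 218, 203, 151, 83, 80.
truck 1: place 493 kg, 7 kg left
truck 2: place 492 kg, 8 kg left
truck 3: place 455 kg, 45 kg left
truck 4: place 444 kg, 56 kg left
truck 5: place 438 kg, 62 kg left
truck 6: place 396 kg, 104 kg left
truck 7: place 369 kg, 131 kg left
truck 8: place 331 kg, 169 kg left
truck 9: place 326 kg, 174 kg left
truck 10: place 290 kg, 210 kg left
truck 11: place 286 kg, 214 kg left
truck 12: place 244 kg, 256 kg left
truck 12: place 231 kg, 25 kg left
truck 13: place 218 kg, 282 kg left
truck 10: place 203 kg, 7 kg left
truck 8: place 151 kg, 18 kg left
truck 6: place 83 kg, 21 kg left
truck 7: place 80 kg, 51 kg left
13 trucks × 500 kg = 6500 kg; used 5530 kg; unused 970 kg.

970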